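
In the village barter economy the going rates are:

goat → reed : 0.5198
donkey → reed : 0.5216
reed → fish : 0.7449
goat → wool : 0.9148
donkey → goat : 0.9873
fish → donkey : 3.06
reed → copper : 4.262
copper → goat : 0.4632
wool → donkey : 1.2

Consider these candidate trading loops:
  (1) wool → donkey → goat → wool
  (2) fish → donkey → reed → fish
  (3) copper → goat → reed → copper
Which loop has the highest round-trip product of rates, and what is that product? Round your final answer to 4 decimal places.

(1) 1.2 × 0.9873 × 0.9148 = 1.08382
(2) 3.06 × 0.5216 × 0.7449 = 1.18893
(3) 0.4632 × 0.5198 × 4.262 = 1.02617
Highest is cycle (2) at 1.1889 (>1, arbitrage).

1.1889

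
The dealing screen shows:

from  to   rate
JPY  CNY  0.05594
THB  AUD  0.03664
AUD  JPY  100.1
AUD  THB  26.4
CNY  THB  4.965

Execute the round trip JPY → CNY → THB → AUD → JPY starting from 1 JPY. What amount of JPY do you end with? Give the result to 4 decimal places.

1.0187

1 JPY × 0.05594 = 0.05594 CNY
0.05594 CNY × 4.965 = 0.2777421 THB
0.2777421 THB × 0.03664 = 0.010176470544 AUD
0.010176470544 AUD × 100.1 = 1.0186647014544 JPY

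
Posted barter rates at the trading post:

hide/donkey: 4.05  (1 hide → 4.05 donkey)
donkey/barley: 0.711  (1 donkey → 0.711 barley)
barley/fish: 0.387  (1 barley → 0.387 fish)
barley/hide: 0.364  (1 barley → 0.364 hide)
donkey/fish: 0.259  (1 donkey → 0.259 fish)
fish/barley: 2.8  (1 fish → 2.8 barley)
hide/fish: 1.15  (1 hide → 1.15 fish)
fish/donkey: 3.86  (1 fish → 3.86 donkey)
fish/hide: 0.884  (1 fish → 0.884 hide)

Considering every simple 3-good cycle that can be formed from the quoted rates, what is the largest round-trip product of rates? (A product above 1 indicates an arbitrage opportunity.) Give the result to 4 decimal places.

hide→fish→barley→hide: 1.15 × 2.8 × 0.364 = 1.17208
fish→donkey→barley→fish: 3.86 × 0.711 × 0.387 = 1.06211
hide→donkey→barley→hide: 4.05 × 0.711 × 0.364 = 1.04816
hide→donkey→fish→hide: 4.05 × 0.259 × 0.884 = 0.92727
Maximum is hide→fish→barley→hide at 1.1721; arbitrage exists.

1.1721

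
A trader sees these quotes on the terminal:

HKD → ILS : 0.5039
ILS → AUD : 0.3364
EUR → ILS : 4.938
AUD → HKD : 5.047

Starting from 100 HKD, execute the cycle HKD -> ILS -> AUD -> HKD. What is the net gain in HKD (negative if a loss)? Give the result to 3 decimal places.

100 HKD × 0.5039 = 50.39 ILS
50.39 ILS × 0.3364 = 16.951196 AUD
16.951196 AUD × 5.047 = 85.552686212 HKD
Net change: 85.552686212 − 100 = -14.447313788 HKD

-14.447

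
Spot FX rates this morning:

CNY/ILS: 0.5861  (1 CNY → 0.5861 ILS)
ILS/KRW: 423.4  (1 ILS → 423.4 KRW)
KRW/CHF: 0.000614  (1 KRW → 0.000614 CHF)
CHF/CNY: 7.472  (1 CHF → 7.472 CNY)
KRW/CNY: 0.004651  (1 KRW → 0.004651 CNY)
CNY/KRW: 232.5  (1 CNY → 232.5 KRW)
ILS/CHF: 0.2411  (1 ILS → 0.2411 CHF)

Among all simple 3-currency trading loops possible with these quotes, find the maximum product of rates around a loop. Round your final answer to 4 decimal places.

1.1542

ILS→KRW→CNY→ILS: 423.4 × 0.004651 × 0.5861 = 1.15417
CNY→KRW→CHF→CNY: 232.5 × 0.000614 × 7.472 = 1.06667
ILS→CHF→CNY→ILS: 0.2411 × 7.472 × 0.5861 = 1.05586
Maximum is ILS→KRW→CNY→ILS at 1.1542; arbitrage exists.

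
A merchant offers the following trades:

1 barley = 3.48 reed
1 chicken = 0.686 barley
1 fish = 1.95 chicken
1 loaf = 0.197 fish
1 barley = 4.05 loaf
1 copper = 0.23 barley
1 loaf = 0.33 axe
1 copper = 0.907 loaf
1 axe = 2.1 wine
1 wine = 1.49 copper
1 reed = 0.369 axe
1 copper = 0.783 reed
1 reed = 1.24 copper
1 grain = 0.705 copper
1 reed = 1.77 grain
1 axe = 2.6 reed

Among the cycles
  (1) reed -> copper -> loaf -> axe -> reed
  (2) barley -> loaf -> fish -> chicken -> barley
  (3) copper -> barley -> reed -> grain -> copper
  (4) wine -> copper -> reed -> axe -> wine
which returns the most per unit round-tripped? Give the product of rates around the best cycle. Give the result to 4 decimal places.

(1) 1.24 × 0.907 × 0.33 × 2.6 = 0.96498
(2) 4.05 × 0.197 × 1.95 × 0.686 = 1.06728
(3) 0.23 × 3.48 × 1.77 × 0.705 = 0.99878
(4) 1.49 × 0.783 × 0.369 × 2.1 = 0.90405
Highest is cycle (2) at 1.0673 (>1, arbitrage).

1.0673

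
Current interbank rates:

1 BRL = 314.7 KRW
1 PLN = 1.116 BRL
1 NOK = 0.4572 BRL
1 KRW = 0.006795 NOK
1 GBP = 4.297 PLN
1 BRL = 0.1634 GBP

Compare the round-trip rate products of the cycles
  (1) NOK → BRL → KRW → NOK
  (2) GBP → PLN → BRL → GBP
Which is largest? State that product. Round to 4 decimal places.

0.9777

(1) 0.4572 × 314.7 × 0.006795 = 0.97767
(2) 4.297 × 1.116 × 0.1634 = 0.78358
Highest is cycle (1) at 0.9777 (≤1, no arbitrage).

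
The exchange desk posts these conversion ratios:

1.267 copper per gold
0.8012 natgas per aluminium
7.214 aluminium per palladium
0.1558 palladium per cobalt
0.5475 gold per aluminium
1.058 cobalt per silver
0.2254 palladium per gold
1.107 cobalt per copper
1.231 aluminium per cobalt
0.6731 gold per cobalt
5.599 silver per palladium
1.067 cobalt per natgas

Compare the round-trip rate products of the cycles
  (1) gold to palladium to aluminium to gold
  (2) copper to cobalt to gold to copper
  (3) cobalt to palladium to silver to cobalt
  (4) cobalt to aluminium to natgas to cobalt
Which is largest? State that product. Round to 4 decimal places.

1.0524

(1) 0.2254 × 7.214 × 0.5475 = 0.89025
(2) 1.107 × 0.6731 × 1.267 = 0.94407
(3) 0.1558 × 5.599 × 1.058 = 0.92292
(4) 1.231 × 0.8012 × 1.067 = 1.05236
Highest is cycle (4) at 1.0524 (>1, arbitrage).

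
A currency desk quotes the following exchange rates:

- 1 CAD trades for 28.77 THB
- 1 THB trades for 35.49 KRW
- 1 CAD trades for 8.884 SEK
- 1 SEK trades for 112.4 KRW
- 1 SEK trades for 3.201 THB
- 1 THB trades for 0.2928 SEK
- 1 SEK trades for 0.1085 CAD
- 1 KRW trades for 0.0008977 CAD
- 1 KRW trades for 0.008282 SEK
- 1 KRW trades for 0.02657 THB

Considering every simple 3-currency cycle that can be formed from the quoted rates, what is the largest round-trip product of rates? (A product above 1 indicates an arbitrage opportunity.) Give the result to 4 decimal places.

0.9409

KRW→SEK→THB→KRW: 0.008282 × 3.201 × 35.49 = 0.94086
KRW→CAD→THB→KRW: 0.0008977 × 28.77 × 35.49 = 0.91659
THB→SEK→CAD→THB: 0.2928 × 0.1085 × 28.77 = 0.91399
KRW→CAD→SEK→KRW: 0.0008977 × 8.884 × 112.4 = 0.89641
KRW→THB→SEK→KRW: 0.02657 × 0.2928 × 112.4 = 0.87444
Maximum is KRW→SEK→THB→KRW at 0.9409; no arbitrage — every cycle loses value.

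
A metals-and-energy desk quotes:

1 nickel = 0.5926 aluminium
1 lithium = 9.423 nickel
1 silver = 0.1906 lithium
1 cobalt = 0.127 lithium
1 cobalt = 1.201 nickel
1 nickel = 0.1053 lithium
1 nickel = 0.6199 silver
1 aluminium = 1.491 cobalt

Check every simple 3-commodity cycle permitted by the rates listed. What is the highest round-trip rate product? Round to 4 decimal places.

1.1134

nickel→silver→lithium→nickel: 0.6199 × 0.1906 × 9.423 = 1.11336
nickel→aluminium→cobalt→nickel: 0.5926 × 1.491 × 1.201 = 1.06116
Maximum is nickel→silver→lithium→nickel at 1.1134; arbitrage exists.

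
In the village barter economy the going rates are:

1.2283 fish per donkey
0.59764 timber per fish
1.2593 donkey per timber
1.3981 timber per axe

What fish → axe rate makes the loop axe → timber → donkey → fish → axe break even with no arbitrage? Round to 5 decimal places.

Known legs of the cycle: 1.3981 × 1.2593 × 1.2283 = 2.162578549439
For no arbitrage the full-cycle product must be 1, so the missing rate is 1 / 2.162578549439 ≈ 0.4624109.

0.46241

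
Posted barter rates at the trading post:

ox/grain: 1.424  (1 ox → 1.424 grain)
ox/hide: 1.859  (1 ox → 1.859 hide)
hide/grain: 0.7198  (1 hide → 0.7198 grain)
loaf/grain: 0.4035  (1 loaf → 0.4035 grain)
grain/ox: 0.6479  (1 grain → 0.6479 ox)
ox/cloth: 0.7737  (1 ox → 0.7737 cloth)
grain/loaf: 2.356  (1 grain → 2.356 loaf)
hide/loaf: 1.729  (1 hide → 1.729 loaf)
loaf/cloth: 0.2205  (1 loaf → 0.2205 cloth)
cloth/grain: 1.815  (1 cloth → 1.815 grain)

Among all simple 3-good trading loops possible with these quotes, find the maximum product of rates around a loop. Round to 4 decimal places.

loaf→cloth→grain→loaf: 0.2205 × 1.815 × 2.356 = 0.94289
ox→cloth→grain→ox: 0.7737 × 1.815 × 0.6479 = 0.90982
ox→hide→grain→ox: 1.859 × 0.7198 × 0.6479 = 0.86696
Maximum is loaf→cloth→grain→loaf at 0.9429; no arbitrage — every cycle loses value.

0.9429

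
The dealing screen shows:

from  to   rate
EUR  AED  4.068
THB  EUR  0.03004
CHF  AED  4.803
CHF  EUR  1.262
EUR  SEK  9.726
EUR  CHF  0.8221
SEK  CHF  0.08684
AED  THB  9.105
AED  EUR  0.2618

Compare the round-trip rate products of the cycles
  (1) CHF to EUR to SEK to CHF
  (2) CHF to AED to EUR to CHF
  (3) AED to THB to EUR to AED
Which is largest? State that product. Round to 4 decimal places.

1.1127

(1) 1.262 × 9.726 × 0.08684 = 1.06589
(2) 4.803 × 0.2618 × 0.8221 = 1.03373
(3) 9.105 × 0.03004 × 4.068 = 1.11266
Highest is cycle (3) at 1.1127 (>1, arbitrage).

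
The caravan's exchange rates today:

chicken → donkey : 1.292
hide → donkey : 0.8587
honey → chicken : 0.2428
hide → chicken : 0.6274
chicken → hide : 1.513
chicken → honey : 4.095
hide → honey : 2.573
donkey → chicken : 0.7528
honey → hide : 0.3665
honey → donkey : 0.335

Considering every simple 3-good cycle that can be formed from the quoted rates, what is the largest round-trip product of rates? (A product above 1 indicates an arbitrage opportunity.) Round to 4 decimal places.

chicken→honey→donkey→chicken: 4.095 × 0.335 × 0.7528 = 1.03271
chicken→hide→donkey→chicken: 1.513 × 0.8587 × 0.7528 = 0.97805
chicken→hide→honey→chicken: 1.513 × 2.573 × 0.2428 = 0.94521
chicken→honey→hide→chicken: 4.095 × 0.3665 × 0.6274 = 0.94161
Maximum is chicken→honey→donkey→chicken at 1.0327; arbitrage exists.

1.0327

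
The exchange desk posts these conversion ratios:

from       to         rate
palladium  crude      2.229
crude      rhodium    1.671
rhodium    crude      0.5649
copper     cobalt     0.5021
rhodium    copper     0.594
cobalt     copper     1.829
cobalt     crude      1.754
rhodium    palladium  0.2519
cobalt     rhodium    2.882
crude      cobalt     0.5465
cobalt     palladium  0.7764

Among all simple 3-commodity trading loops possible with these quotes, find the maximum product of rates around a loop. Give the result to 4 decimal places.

0.9458

palladium→crude→cobalt→palladium: 2.229 × 0.5465 × 0.7764 = 0.94577
palladium→crude→rhodium→palladium: 2.229 × 1.671 × 0.2519 = 0.93824
crude→cobalt→rhodium→crude: 0.5465 × 2.882 × 0.5649 = 0.88972
cobalt→rhodium→copper→cobalt: 2.882 × 0.594 × 0.5021 = 0.85955
Maximum is palladium→crude→cobalt→palladium at 0.9458; no arbitrage — every cycle loses value.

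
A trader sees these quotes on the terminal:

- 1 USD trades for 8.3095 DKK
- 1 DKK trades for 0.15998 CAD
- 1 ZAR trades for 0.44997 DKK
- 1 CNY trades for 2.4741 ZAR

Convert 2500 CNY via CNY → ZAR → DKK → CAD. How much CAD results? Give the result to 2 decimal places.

445.25

2500 CNY × 2.4741 = 6185.25 ZAR
6185.25 ZAR × 0.44997 = 2783.1769425 DKK
2783.1769425 DKK × 0.15998 = 445.25264726115 CAD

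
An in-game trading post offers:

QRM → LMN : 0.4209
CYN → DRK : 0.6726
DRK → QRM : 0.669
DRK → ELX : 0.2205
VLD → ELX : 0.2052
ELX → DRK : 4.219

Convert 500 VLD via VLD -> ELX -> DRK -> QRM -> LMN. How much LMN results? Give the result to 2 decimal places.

121.89

500 VLD × 0.2052 = 102.6 ELX
102.6 ELX × 4.219 = 432.8694 DRK
432.8694 DRK × 0.669 = 289.5896286 QRM
289.5896286 QRM × 0.4209 = 121.88827467774 LMN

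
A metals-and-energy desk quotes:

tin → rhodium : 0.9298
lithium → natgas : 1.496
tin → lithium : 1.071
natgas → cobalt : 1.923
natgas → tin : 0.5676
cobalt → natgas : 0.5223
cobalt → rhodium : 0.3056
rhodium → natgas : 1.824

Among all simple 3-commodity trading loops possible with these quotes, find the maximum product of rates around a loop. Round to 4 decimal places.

cobalt→rhodium→natgas→cobalt: 0.3056 × 1.824 × 1.923 = 1.07191
rhodium→natgas→tin→rhodium: 1.824 × 0.5676 × 0.9298 = 0.96262
natgas→tin→lithium→natgas: 0.5676 × 1.071 × 1.496 = 0.90942
Maximum is cobalt→rhodium→natgas→cobalt at 1.0719; arbitrage exists.

1.0719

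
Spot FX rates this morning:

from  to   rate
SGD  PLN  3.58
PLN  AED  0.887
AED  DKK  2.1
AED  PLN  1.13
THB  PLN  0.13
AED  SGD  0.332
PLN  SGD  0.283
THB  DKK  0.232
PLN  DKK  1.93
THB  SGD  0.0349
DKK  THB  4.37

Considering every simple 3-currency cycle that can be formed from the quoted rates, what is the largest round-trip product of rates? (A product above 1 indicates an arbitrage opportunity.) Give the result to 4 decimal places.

1.0964

DKK→THB→PLN→DKK: 4.37 × 0.13 × 1.93 = 1.09643
SGD→PLN→AED→SGD: 3.58 × 0.887 × 0.332 = 1.05425
Maximum is DKK→THB→PLN→DKK at 1.0964; arbitrage exists.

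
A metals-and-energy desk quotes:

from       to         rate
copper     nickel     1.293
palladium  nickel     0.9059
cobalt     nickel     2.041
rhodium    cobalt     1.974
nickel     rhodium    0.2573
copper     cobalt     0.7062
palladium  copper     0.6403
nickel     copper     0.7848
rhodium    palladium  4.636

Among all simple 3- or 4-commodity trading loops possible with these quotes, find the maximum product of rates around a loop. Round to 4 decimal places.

nickel→copper→cobalt→nickel: 0.7848 × 0.7062 × 2.041 = 1.13117
nickel→rhodium→palladium→nickel: 0.2573 × 4.636 × 0.9059 = 1.08060
nickel→rhodium→cobalt→nickel: 0.2573 × 1.974 × 2.041 = 1.03664
nickel→rhodium→palladium→copper→nickel: 0.2573 × 4.636 × 0.6403 × 1.293 = 0.98756
Maximum is nickel→copper→cobalt→nickel at 1.1312; arbitrage exists.

1.1312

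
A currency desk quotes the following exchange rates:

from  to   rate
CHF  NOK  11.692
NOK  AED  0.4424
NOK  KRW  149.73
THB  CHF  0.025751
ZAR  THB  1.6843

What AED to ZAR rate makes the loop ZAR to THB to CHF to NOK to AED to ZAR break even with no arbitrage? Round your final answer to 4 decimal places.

Known legs of the cycle: 1.6843 × 0.025751 × 11.692 × 0.4424 = 0.22434555669854944
For no arbitrage the full-cycle product must be 1, so the missing rate is 1 / 0.22434555669854944 ≈ 4.457409.

4.4574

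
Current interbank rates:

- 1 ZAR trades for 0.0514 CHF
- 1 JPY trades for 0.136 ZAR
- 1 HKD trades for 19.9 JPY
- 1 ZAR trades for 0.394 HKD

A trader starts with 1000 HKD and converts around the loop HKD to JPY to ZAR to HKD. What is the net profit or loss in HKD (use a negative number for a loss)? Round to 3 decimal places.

1000 HKD × 19.9 = 19900 JPY
19900 JPY × 0.136 = 2706.4 ZAR
2706.4 ZAR × 0.394 = 1066.3216 HKD
Net change: 1066.3216 − 1000 = 66.3216 HKD

66.322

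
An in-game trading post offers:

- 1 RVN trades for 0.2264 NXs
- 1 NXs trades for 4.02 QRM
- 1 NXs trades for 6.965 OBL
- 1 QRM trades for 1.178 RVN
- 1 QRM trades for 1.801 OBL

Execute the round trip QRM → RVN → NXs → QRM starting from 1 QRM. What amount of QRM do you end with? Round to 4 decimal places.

1.0721

1 QRM × 1.178 = 1.178 RVN
1.178 RVN × 0.2264 = 0.2666992 NXs
0.2666992 NXs × 4.02 = 1.072130784 QRM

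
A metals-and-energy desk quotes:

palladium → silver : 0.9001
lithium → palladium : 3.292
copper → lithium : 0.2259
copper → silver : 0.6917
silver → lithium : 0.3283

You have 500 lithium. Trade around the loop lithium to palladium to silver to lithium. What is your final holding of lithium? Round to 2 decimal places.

500 lithium × 3.292 = 1646 palladium
1646 palladium × 0.9001 = 1481.5646 silver
1481.5646 silver × 0.3283 = 486.39765818 lithium

486.40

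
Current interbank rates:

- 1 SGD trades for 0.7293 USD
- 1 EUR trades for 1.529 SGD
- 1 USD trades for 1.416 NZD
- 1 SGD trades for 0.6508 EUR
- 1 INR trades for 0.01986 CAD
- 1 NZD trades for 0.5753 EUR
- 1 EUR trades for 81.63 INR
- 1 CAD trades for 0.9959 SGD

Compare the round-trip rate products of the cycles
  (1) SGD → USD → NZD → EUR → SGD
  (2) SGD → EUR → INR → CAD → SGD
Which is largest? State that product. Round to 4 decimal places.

(1) 0.7293 × 1.416 × 0.5753 × 1.529 = 0.90839
(2) 0.6508 × 81.63 × 0.01986 × 0.9959 = 1.05073
Highest is cycle (2) at 1.0507 (>1, arbitrage).

1.0507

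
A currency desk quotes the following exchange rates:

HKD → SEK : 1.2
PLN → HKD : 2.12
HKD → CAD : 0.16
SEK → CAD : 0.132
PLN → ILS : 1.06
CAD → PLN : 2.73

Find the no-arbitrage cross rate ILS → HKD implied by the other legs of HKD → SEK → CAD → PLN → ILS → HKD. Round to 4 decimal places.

Known legs of the cycle: 1.2 × 0.132 × 2.73 × 1.06 = 0.45837792
For no arbitrage the full-cycle product must be 1, so the missing rate is 1 / 0.45837792 ≈ 2.181606.

2.1816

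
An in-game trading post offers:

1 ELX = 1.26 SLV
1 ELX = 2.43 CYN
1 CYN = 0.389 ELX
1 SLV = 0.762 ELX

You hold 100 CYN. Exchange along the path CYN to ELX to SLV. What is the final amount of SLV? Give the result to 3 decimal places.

100 CYN × 0.389 = 38.9 ELX
38.9 ELX × 1.26 = 49.014 SLV

49.014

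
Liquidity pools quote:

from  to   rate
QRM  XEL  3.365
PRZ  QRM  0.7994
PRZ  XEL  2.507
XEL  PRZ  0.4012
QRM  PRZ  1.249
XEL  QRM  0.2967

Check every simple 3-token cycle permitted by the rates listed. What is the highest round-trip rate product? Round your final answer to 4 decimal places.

PRZ→QRM→XEL→PRZ: 0.7994 × 3.365 × 0.4012 = 1.07922
PRZ→XEL→QRM→PRZ: 2.507 × 0.2967 × 1.249 = 0.92904
Maximum is PRZ→QRM→XEL→PRZ at 1.0792; arbitrage exists.

1.0792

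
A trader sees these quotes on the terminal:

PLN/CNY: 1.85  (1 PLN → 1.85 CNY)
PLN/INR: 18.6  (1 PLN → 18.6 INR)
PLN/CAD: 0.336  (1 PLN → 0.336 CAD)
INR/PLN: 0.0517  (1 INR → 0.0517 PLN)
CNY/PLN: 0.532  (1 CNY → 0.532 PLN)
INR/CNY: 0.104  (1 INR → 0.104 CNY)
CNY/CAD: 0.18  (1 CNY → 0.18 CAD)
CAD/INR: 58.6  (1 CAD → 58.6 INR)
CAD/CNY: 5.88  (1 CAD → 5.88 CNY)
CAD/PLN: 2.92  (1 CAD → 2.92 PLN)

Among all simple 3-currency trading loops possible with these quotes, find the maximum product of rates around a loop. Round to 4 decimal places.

1.0970

INR→CNY→CAD→INR: 0.104 × 0.18 × 58.6 = 1.09699
CAD→CNY→PLN→CAD: 5.88 × 0.532 × 0.336 = 1.05106
INR→CNY→PLN→INR: 0.104 × 0.532 × 18.6 = 1.02910
INR→PLN→CAD→INR: 0.0517 × 0.336 × 58.6 = 1.01795
CAD→PLN→CNY→CAD: 2.92 × 1.85 × 0.18 = 0.97236
Maximum is INR→CNY→CAD→INR at 1.0970; arbitrage exists.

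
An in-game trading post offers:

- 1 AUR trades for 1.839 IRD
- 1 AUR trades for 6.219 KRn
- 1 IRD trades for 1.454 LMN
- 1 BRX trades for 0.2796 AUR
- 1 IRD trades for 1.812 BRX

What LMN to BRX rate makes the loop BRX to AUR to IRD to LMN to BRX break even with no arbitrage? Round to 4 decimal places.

Known legs of the cycle: 0.2796 × 1.839 × 1.454 = 0.7476241176
For no arbitrage the full-cycle product must be 1, so the missing rate is 1 / 0.7476241176 ≈ 1.337571.

1.3376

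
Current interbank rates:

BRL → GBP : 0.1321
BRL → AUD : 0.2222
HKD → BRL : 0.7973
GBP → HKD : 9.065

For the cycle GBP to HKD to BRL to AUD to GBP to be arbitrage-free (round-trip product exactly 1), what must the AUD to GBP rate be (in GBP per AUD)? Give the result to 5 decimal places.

0.62268

Known legs of the cycle: 9.065 × 0.7973 × 0.2222 = 1.6059559439
For no arbitrage the full-cycle product must be 1, so the missing rate is 1 / 1.6059559439 ≈ 0.6226821.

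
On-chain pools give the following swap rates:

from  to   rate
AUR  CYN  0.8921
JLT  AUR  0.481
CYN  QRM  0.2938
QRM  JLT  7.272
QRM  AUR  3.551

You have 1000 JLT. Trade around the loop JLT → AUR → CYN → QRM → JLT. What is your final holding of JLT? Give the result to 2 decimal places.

916.78

1000 JLT × 0.481 = 481 AUR
481 AUR × 0.8921 = 429.1001 CYN
429.1001 CYN × 0.2938 = 126.06960938 QRM
126.06960938 QRM × 7.272 = 916.77819941136 JLT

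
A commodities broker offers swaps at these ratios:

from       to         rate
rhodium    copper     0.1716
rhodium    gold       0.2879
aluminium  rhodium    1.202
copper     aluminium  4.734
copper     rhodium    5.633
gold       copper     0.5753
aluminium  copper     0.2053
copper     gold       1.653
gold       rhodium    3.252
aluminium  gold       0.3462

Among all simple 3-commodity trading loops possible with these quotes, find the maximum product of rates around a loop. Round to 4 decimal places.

0.9764

aluminium→rhodium→copper→aluminium: 1.202 × 0.1716 × 4.734 = 0.97645
aluminium→gold→copper→aluminium: 0.3462 × 0.5753 × 4.734 = 0.94287
copper→rhodium→gold→copper: 5.633 × 0.2879 × 0.5753 = 0.93299
copper→gold→rhodium→copper: 1.653 × 3.252 × 0.1716 = 0.92245
Maximum is aluminium→rhodium→copper→aluminium at 0.9764; no arbitrage — every cycle loses value.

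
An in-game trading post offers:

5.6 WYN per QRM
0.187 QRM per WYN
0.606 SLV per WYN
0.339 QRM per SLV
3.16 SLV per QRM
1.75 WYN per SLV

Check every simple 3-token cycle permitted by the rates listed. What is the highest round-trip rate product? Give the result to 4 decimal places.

QRM→WYN→SLV→QRM: 5.6 × 0.606 × 0.339 = 1.15043
QRM→SLV→WYN→QRM: 3.16 × 1.75 × 0.187 = 1.03411
Maximum is QRM→WYN→SLV→QRM at 1.1504; arbitrage exists.

1.1504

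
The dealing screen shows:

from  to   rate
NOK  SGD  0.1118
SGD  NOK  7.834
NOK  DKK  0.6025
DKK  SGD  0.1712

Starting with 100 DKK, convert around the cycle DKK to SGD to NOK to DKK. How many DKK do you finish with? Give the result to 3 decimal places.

100 DKK × 0.1712 = 17.12 SGD
17.12 SGD × 7.834 = 134.11808 NOK
134.11808 NOK × 0.6025 = 80.8061432 DKK

80.806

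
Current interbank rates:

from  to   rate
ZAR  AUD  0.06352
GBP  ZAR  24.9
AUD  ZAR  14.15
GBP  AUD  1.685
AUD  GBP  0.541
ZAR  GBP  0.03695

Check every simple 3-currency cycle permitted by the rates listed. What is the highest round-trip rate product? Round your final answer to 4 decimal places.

AUD→ZAR→GBP→AUD: 14.15 × 0.03695 × 1.685 = 0.88099
AUD→GBP→ZAR→AUD: 0.541 × 24.9 × 0.06352 = 0.85567
Maximum is AUD→ZAR→GBP→AUD at 0.8810; no arbitrage — every cycle loses value.

0.8810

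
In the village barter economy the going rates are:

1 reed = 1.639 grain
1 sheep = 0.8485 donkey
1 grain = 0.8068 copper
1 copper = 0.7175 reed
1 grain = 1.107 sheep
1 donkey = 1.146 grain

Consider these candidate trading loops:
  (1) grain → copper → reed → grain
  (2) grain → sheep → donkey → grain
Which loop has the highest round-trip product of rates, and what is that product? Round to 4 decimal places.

1.0764

(1) 0.8068 × 0.7175 × 1.639 = 0.94878
(2) 1.107 × 0.8485 × 1.146 = 1.07643
Highest is cycle (2) at 1.0764 (>1, arbitrage).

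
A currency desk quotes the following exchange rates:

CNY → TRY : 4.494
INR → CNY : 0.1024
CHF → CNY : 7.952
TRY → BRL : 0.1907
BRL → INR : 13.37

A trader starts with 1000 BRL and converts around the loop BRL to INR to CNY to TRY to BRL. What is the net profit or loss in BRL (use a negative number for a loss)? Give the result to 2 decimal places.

173.32

1000 BRL × 13.37 = 13370 INR
13370 INR × 0.1024 = 1369.088 CNY
1369.088 CNY × 4.494 = 6152.681472 TRY
6152.681472 TRY × 0.1907 = 1173.3163567104 BRL
Net change: 1173.3163567104 − 1000 = 173.3163567104 BRL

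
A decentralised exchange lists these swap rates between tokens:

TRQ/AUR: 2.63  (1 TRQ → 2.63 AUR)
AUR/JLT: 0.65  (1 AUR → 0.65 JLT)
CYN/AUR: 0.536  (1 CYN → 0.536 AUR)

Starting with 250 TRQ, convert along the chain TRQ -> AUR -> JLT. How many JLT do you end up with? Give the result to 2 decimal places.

250 TRQ × 2.63 = 657.5 AUR
657.5 AUR × 0.65 = 427.375 JLT

427.38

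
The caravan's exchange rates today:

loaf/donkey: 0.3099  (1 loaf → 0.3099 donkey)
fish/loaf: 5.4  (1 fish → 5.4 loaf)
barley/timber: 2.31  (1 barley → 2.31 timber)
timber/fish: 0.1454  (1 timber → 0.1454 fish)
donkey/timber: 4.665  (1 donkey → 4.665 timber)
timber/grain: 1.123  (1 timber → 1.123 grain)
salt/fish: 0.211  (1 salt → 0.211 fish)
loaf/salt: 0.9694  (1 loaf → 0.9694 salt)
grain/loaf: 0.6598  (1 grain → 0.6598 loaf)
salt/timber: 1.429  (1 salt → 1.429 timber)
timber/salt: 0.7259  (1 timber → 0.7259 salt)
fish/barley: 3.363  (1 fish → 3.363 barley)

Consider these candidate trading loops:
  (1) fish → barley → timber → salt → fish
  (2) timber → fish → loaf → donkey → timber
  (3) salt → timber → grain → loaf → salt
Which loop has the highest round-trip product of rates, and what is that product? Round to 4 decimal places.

(1) 3.363 × 2.31 × 0.7259 × 0.211 = 1.18987
(2) 0.1454 × 5.4 × 0.3099 × 4.665 = 1.13509
(3) 1.429 × 1.123 × 0.6598 × 0.9694 = 1.02643
Highest is cycle (1) at 1.1899 (>1, arbitrage).

1.1899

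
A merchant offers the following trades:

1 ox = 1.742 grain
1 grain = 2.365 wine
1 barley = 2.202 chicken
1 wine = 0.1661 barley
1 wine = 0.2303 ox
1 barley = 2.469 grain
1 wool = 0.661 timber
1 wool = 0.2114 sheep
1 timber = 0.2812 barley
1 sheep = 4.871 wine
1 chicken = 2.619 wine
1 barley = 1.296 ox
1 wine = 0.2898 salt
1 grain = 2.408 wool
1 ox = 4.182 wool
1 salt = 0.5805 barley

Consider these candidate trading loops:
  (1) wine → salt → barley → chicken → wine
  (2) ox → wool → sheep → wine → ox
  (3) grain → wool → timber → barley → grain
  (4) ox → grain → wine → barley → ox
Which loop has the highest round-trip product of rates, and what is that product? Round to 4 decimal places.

(1) 0.2898 × 0.5805 × 2.202 × 2.619 = 0.97018
(2) 4.182 × 0.2114 × 4.871 × 0.2303 = 0.99175
(3) 2.408 × 0.661 × 0.2812 × 2.469 = 1.10508
(4) 1.742 × 2.365 × 0.1661 × 1.296 = 0.88686
Highest is cycle (3) at 1.1051 (>1, arbitrage).

1.1051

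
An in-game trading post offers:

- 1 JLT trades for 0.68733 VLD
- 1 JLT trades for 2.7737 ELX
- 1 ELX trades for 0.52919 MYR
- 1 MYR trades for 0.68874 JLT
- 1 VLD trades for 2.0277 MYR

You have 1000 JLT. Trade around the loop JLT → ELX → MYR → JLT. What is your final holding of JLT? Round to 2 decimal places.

1000 JLT × 2.7737 = 2773.7 ELX
2773.7 ELX × 0.52919 = 1467.814303 MYR
1467.814303 MYR × 0.68874 = 1010.94242304822 JLT

1010.94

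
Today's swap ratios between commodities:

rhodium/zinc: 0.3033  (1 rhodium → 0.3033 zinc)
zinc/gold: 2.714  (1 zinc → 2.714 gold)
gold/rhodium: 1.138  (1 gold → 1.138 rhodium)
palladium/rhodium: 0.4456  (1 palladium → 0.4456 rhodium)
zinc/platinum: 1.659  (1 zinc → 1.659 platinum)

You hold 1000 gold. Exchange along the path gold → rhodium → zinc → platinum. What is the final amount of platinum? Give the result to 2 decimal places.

1000 gold × 1.138 = 1138 rhodium
1138 rhodium × 0.3033 = 345.1554 zinc
345.1554 zinc × 1.659 = 572.6128086 platinum

572.61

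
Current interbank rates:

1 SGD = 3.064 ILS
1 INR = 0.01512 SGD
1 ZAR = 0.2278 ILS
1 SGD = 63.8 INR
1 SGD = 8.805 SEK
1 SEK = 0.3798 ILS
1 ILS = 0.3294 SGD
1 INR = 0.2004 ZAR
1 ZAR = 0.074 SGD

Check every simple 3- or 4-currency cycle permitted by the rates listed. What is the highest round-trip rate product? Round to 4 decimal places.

SEK→ILS→SGD→SEK: 0.3798 × 0.3294 × 8.805 = 1.10156
ZAR→ILS→SGD→INR→ZAR: 0.2278 × 0.3294 × 63.8 × 0.2004 = 0.95939
ZAR→SGD→INR→ZAR: 0.074 × 63.8 × 0.2004 = 0.94613
Maximum is SEK→ILS→SGD→SEK at 1.1016; arbitrage exists.

1.1016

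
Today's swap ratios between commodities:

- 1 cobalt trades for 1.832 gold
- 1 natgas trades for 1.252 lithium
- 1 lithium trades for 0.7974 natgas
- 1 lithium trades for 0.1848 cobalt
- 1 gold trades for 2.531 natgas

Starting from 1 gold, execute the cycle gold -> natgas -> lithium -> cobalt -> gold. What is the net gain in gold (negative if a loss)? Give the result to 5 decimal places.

0.07281

1 gold × 2.531 = 2.531 natgas
2.531 natgas × 1.252 = 3.168812 lithium
3.168812 lithium × 0.1848 = 0.5855964576 cobalt
0.5855964576 cobalt × 1.832 = 1.0728127103232 gold
Net change: 1.0728127103232 − 1 = 0.0728127103232 gold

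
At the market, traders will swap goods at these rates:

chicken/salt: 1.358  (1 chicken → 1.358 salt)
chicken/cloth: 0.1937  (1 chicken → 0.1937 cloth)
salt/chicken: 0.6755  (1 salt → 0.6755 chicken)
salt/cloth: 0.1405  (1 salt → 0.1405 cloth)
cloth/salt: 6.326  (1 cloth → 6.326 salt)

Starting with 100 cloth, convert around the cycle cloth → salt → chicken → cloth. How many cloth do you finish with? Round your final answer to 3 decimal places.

82.772

100 cloth × 6.326 = 632.6 salt
632.6 salt × 0.6755 = 427.3213 chicken
427.3213 chicken × 0.1937 = 82.77213581 cloth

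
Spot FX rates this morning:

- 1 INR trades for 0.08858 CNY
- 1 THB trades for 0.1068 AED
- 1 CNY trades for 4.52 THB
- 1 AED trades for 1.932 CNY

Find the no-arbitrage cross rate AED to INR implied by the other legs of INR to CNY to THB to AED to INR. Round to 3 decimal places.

Known legs of the cycle: 0.08858 × 4.52 × 0.1068 = 0.04276075488
For no arbitrage the full-cycle product must be 1, so the missing rate is 1 / 0.04276075488 ≈ 23.38593.

23.386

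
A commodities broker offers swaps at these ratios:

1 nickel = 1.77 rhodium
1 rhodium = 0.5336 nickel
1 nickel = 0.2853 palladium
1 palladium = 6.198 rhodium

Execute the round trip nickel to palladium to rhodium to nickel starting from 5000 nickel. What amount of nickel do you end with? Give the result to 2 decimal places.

5000 nickel × 0.2853 = 1426.5 palladium
1426.5 palladium × 6.198 = 8841.447 rhodium
8841.447 rhodium × 0.5336 = 4717.7961192 nickel

4717.80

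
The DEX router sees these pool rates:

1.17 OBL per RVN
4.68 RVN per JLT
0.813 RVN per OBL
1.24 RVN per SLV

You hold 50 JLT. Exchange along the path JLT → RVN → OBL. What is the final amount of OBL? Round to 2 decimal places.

50 JLT × 4.68 = 234 RVN
234 RVN × 1.17 = 273.78 OBL

273.78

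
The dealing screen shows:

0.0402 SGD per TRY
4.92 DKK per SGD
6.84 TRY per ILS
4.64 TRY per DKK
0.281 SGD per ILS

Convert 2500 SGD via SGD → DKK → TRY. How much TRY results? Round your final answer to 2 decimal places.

2500 SGD × 4.92 = 12300 DKK
12300 DKK × 4.64 = 57072 TRY

57072.00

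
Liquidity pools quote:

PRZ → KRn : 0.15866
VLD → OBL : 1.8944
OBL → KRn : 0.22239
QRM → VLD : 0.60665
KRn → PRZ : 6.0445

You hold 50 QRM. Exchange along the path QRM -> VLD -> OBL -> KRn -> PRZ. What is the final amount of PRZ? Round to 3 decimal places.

50 QRM × 0.60665 = 30.3325 VLD
30.3325 VLD × 1.8944 = 57.461888 OBL
57.461888 OBL × 0.22239 = 12.77894927232 KRn
12.77894927232 KRn × 6.0445 = 77.24235887653824 PRZ

77.242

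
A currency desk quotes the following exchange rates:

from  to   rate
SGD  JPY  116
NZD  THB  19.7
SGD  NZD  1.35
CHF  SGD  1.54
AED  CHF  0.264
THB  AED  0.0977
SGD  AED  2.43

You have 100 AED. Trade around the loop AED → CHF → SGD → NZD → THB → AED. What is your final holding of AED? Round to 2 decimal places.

105.64

100 AED × 0.264 = 26.4 CHF
26.4 CHF × 1.54 = 40.656 SGD
40.656 SGD × 1.35 = 54.8856 NZD
54.8856 NZD × 19.7 = 1081.24632 THB
1081.24632 THB × 0.0977 = 105.637765464 AED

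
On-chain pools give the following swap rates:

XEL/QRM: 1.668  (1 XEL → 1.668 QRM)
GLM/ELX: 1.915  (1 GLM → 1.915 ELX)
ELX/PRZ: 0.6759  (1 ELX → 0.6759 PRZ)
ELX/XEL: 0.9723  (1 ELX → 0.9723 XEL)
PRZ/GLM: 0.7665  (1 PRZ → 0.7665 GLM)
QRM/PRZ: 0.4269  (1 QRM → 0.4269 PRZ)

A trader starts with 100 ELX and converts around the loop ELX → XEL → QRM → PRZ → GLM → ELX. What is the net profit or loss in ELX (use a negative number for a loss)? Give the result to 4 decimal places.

100 ELX × 0.9723 = 97.23 XEL
97.23 XEL × 1.668 = 162.17964 QRM
162.17964 QRM × 0.4269 = 69.234488316 PRZ
69.234488316 PRZ × 0.7665 = 53.068235294214 GLM
53.068235294214 GLM × 1.915 = 101.62567058841981 ELX
Net change: 101.62567058841981 − 100 = 1.62567058841981 ELX

1.6257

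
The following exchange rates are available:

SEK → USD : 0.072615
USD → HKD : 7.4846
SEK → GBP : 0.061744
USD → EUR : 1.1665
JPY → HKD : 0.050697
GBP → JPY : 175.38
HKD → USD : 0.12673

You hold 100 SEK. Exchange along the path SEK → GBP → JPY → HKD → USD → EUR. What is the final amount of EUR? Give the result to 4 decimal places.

8.1156

100 SEK × 0.061744 = 6.1744 GBP
6.1744 GBP × 175.38 = 1082.866272 JPY
1082.866272 JPY × 0.050697 = 54.898071391584 HKD
54.898071391584 HKD × 0.12673 = 6.95723258745544032 USD
6.95723258745544032 USD × 1.1665 = 8.11561181326677113328 EUR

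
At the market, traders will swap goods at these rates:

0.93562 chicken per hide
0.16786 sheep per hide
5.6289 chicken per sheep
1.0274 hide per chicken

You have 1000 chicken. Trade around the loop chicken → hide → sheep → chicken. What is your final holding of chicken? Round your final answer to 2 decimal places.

970.76

1000 chicken × 1.0274 = 1027.4 hide
1027.4 hide × 0.16786 = 172.459364 sheep
172.459364 sheep × 5.6289 = 970.7565140196 chicken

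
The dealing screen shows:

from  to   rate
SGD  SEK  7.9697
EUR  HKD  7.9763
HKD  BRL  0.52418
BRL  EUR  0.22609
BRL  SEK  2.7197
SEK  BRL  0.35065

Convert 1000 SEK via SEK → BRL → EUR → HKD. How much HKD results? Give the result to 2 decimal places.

1000 SEK × 0.35065 = 350.65 BRL
350.65 BRL × 0.22609 = 79.2784585 EUR
79.2784585 EUR × 7.9763 = 632.34876853355 HKD

632.35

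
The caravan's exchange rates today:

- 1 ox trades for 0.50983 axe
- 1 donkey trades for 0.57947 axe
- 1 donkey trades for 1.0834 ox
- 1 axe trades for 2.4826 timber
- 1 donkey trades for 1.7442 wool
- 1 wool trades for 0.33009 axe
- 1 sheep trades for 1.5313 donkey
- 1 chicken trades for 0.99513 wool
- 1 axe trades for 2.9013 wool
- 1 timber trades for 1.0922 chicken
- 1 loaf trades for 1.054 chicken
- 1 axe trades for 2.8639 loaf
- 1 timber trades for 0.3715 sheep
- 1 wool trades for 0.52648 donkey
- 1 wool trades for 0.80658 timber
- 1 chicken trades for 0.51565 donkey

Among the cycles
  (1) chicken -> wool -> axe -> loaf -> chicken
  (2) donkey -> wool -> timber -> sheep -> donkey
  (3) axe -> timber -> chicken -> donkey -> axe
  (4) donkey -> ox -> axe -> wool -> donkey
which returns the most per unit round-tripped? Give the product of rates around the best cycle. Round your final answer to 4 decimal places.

0.9915

(1) 0.99513 × 0.33009 × 2.8639 × 1.054 = 0.99154
(2) 1.7442 × 0.80658 × 0.3715 × 1.5313 = 0.80032
(3) 2.4826 × 1.0922 × 0.51565 × 0.57947 = 0.81020
(4) 1.0834 × 0.50983 × 2.9013 × 0.52648 = 0.84370
Highest is cycle (1) at 0.9915 (≤1, no arbitrage).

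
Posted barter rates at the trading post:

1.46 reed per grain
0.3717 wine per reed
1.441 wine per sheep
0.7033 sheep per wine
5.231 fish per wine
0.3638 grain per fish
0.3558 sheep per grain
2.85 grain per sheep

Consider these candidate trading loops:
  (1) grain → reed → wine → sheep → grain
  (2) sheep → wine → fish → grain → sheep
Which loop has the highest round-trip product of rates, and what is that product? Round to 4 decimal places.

(1) 1.46 × 0.3717 × 0.7033 × 2.85 = 1.08775
(2) 1.441 × 5.231 × 0.3638 × 0.3558 = 0.97570
Highest is cycle (1) at 1.0878 (>1, arbitrage).

1.0878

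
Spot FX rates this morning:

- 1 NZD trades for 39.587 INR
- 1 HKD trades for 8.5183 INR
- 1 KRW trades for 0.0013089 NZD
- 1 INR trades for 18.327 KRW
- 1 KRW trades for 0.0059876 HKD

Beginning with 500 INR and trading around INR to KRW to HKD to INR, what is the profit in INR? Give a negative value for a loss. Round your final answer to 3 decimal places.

-32.623

500 INR × 18.327 = 9163.5 KRW
9163.5 KRW × 0.0059876 = 54.8673726 HKD
54.8673726 HKD × 8.5183 = 467.37674001858 INR
Net change: 467.37674001858 − 500 = -32.62325998142 INR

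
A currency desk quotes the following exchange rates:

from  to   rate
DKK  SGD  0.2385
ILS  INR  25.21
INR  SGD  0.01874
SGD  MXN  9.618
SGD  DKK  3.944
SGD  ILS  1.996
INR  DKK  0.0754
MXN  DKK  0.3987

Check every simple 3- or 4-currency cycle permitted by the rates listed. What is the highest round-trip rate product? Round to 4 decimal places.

SGD→ILS→INR→SGD: 1.996 × 25.21 × 0.01874 = 0.94298
DKK→SGD→MXN→DKK: 0.2385 × 9.618 × 0.3987 = 0.91458
DKK→SGD→ILS→INR→DKK: 0.2385 × 1.996 × 25.21 × 0.0754 = 0.90488
Maximum is SGD→ILS→INR→SGD at 0.9430; no arbitrage — every cycle loses value.

0.9430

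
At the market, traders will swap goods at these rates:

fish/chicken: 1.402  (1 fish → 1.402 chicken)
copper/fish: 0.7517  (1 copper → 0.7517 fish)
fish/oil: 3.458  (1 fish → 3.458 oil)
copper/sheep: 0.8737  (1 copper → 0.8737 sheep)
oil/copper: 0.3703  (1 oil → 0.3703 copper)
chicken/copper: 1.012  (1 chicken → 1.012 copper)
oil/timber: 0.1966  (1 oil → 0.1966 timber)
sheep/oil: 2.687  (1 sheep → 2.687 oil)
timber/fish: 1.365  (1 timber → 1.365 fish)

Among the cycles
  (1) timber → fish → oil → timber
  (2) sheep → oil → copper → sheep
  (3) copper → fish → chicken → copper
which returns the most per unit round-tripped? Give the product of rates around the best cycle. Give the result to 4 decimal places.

(1) 1.365 × 3.458 × 0.1966 = 0.92799
(2) 2.687 × 0.3703 × 0.8737 = 0.86933
(3) 0.7517 × 1.402 × 1.012 = 1.06653
Highest is cycle (3) at 1.0665 (>1, arbitrage).

1.0665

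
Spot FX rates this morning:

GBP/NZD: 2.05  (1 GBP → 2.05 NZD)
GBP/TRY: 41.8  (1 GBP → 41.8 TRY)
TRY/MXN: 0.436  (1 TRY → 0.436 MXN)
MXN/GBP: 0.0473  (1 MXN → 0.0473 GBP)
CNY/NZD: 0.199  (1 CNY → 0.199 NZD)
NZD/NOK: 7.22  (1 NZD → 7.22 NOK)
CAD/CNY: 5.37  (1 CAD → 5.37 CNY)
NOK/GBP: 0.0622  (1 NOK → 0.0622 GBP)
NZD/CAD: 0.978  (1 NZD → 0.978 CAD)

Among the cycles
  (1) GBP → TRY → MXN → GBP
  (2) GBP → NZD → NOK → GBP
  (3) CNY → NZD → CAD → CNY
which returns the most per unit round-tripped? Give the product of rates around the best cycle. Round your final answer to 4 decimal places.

1.0451

(1) 41.8 × 0.436 × 0.0473 = 0.86203
(2) 2.05 × 7.22 × 0.0622 = 0.92062
(3) 0.199 × 0.978 × 5.37 = 1.04512
Highest is cycle (3) at 1.0451 (>1, arbitrage).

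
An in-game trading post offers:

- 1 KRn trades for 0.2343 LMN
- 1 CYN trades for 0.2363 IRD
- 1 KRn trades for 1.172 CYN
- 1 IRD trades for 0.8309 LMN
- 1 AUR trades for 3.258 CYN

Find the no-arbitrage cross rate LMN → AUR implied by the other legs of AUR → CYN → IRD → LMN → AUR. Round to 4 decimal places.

Known legs of the cycle: 3.258 × 0.2363 × 0.8309 = 0.63968116086
For no arbitrage the full-cycle product must be 1, so the missing rate is 1 / 0.63968116086 ≈ 1.563279.

1.5633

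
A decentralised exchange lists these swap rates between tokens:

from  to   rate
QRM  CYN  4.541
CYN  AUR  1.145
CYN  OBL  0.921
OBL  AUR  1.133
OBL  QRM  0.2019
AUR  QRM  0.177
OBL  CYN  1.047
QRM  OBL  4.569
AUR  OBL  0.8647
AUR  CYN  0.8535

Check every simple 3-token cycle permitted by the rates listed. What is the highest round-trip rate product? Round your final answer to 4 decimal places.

AUR→OBL→CYN→AUR: 0.8647 × 1.047 × 1.145 = 1.03662
AUR→QRM→CYN→AUR: 0.177 × 4.541 × 1.145 = 0.92030
AUR→QRM→OBL→AUR: 0.177 × 4.569 × 1.133 = 0.91627
AUR→CYN→OBL→AUR: 0.8535 × 0.921 × 1.133 = 0.89062
OBL→QRM→CYN→OBL: 0.2019 × 4.541 × 0.921 = 0.84440
Maximum is AUR→OBL→CYN→AUR at 1.0366; arbitrage exists.

1.0366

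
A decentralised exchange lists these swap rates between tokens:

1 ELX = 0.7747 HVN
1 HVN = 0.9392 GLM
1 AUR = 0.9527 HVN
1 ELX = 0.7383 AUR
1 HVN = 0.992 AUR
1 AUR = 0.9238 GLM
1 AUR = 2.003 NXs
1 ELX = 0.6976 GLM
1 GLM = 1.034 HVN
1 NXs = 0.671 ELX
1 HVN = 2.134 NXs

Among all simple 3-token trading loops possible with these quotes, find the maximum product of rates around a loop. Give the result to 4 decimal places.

HVN→NXs→ELX→HVN: 2.134 × 0.671 × 0.7747 = 1.10930
AUR→NXs→ELX→AUR: 2.003 × 0.671 × 0.7383 = 0.99228
HVN→AUR→GLM→HVN: 0.992 × 0.9238 × 1.034 = 0.94757
Maximum is HVN→NXs→ELX→HVN at 1.1093; arbitrage exists.

1.1093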